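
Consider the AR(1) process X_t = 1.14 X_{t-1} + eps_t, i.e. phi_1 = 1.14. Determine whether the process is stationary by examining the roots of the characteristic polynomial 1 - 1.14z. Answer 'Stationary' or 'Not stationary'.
\text{Not stationary}

The AR(p) characteristic polynomial is P(z) = 1 - 1.14z.
Stationarity requires all roots to lie outside the unit circle, i.e. |z| > 1 for every root.
This is linear in z: 1 + (-1.14) z = 0  =>  z = -1/(-1.14) = 0.877193,  |z| = 0.877193.
Moduli of all roots: 0.8772.
All moduli strictly greater than 1? No.
Verdict: Not stationary.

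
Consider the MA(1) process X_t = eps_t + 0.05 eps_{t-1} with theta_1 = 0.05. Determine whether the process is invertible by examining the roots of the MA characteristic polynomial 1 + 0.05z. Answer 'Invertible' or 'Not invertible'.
\text{Invertible}

The MA(q) characteristic polynomial is P(z) = 1 + 0.05z.
Invertibility requires all roots to lie outside the unit circle, i.e. |z| > 1 for every root.
This is linear in z: 1 + (0.05) z = 0  =>  z = -1/(0.05) = -20,  |z| = 20.
Moduli of all roots: 20.0000.
All moduli strictly greater than 1? Yes.
Verdict: Invertible.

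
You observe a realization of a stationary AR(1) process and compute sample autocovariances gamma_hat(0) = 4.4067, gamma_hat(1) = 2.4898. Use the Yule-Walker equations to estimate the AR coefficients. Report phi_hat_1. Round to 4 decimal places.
\hat\phi_{1} = 0.5650

The Yule-Walker equations for an AR(p) process read, in matrix form,
  Gamma_p phi = r_p,   with   (Gamma_p)_{ij} = gamma(|i - j|),
                       (r_p)_i = gamma(i),   i,j = 1..p.
Substitute the sample gammas (Toeplitz matrix and right-hand side of size 1):
  Gamma_p = [[4.4067]]
  r_p     = [2.4898]
With p = 1 this is the single equation gamma(0) phi_1 = gamma(1):
  phi_hat_1 = gamma(1) / gamma(0) = 2.4898 / 4.4067 = 0.5650.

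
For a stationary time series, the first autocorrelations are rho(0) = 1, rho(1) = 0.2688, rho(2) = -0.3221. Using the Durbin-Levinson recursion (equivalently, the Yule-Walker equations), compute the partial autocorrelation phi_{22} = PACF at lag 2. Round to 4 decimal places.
\phi_{22} = -0.4251

The PACF at lag k is phi_{kk}, the last component of the solution
to the Yule-Walker system G_k phi = r_k where
  (G_k)_{ij} = rho(|i - j|), (r_k)_i = rho(i), i,j = 1..k.
Equivalently, Durbin-Levinson gives phi_{kk} iteratively:
  phi_{11} = rho(1)
  phi_{kk} = [rho(k) - sum_{j=1..k-1} phi_{k-1,j} rho(k-j)]
            / [1 - sum_{j=1..k-1} phi_{k-1,j} rho(j)],
  phi_{k,j} = phi_{k-1,j} - phi_{kk} phi_{k-1,k-j},  j = 1..k-1.
Step k = 1:
  phi_11 = rho(1) = 0.2688.
Step k = 2:
  phi_22 = [rho(2) - phi_11 rho(1)] / [1 - phi_11 rho(1)] = [-0.3221 - (0.2688)(0.2688)] / [1 - (0.2688)(0.2688)]
         = -0.39435344 / 0.92774656 = -0.4251.
Therefore phi_{22} = -0.4251.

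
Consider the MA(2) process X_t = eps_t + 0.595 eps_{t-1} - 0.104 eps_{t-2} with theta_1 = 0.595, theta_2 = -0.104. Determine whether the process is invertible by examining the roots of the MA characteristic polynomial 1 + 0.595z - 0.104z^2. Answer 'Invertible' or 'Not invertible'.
\text{Invertible}

The MA(q) characteristic polynomial is P(z) = 1 + 0.595z - 0.104z^2.
Invertibility requires all roots to lie outside the unit circle, i.e. |z| > 1 for every root.
Set 1 + (0.595) z + (-0.104) z^2 = 0, i.e. a z^2 + b z + c = 0 with a = -0.104, b = 0.595, c = 1.
Discriminant D = b^2 - 4ac = (0.595)^2 - 4*(-0.104)*1 = 0.354025 - (-0.416) = 0.770025.
D >= 0, so the roots are real: z = (-b +/- sqrt(D)) / (2a) = (-0.595 +/- 0.877511) / (-0.208).
  z_1 = (-0.595 + 0.877511) / (-0.208) = -1.3582,   |z_1| = 1.3582.
  z_2 = (-0.595 - 0.877511) / (-0.208) = 7.0794,   |z_2| = 7.0794.
Moduli of all roots: 1.3582, 7.0794.
All moduli strictly greater than 1? Yes.
Verdict: Invertible.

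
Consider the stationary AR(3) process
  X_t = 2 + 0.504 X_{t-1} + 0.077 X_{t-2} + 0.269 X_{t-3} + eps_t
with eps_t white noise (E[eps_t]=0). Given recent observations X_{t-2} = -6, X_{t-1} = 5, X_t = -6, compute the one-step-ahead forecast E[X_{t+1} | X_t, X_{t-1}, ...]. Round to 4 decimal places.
E[X_{t+1} \mid \mathcal F_t] = -2.2530

For an AR(p) model X_t = c + sum_i phi_i X_{t-i} + eps_t, the
one-step-ahead conditional mean is
  E[X_{t+1} | X_t, ...] = c + sum_i phi_i X_{t+1-i}.
Substitute known values:
  E[X_{t+1} | ...] = 2 + (0.504) * (-6) + (0.077) * (5) + (0.269) * (-6)
                   = -2.2530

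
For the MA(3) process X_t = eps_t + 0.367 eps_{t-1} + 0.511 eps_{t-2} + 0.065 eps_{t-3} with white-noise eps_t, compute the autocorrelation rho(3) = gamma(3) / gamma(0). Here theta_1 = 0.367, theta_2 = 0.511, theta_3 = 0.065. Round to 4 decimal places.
\rho(3) = 0.0464

For an MA(q) process with theta_0 = 1, the autocovariance is
  gamma(k) = sigma^2 * sum_{i=0..q-k} theta_i * theta_{i+k},
and rho(k) = gamma(k) / gamma(0). Sigma^2 cancels.
  numerator   = (1)*(0.065) = 0.065.
  denominator = (1)^2 + (0.367)^2 + (0.511)^2 + (0.065)^2 = 1.400035.
  rho(3) = 0.065 / 1.400035 = 0.0464.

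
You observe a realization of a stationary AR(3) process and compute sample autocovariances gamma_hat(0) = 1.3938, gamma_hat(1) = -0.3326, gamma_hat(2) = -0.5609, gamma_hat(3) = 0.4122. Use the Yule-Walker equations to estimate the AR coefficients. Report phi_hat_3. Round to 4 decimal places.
\hat\phi_{3} = 0.0510

The Yule-Walker equations for an AR(p) process read, in matrix form,
  Gamma_p phi = r_p,   with   (Gamma_p)_{ij} = gamma(|i - j|),
                       (r_p)_i = gamma(i),   i,j = 1..p.
Substitute the sample gammas (Toeplitz matrix and right-hand side of size 3):
  Gamma_p = [[1.3938, -0.3326, -0.5609], [-0.3326, 1.3938, -0.3326], [-0.5609, -0.3326, 1.3938]]
  r_p     = [-0.3326, -0.5609, 0.4122]
Written out (R1..R3):
  (R1) 1.3938 phi_1 - 0.3326 phi_2 - 0.5609 phi_3 = -0.3326
  (R2) -0.3326 phi_1 + 1.3938 phi_2 - 0.3326 phi_3 = -0.5609
  (R3) -0.5609 phi_1 - 0.3326 phi_2 + 1.3938 phi_3 = 0.4122
Gaussian elimination:
  R2 <- R2 - (-0.3326/1.3938) R1 = R2 - (-0.238628) R1:  1.314432 phi_2 - 0.466447 phi_3 = -0.640268
  R3 <- R3 - (-0.5609/1.3938) R1 = R3 - (-0.402425) R1:  -0.466447 phi_2 + 1.16808 phi_3 = 0.278353
  R3 <- R3 - (-0.466447/1.314432) R2 = R3 - (-0.354865) R2:  1.002554 phi_3 = 0.051145
Back-substitution:
  phi_hat_3 = 0.051145 / 1.002554 = 0.051014
  phi_hat_2 = (-0.640268 - (-0.466447)(0.051014)) / 1.314432 = -0.469003
  phi_hat_1 = (-0.3326 - (-0.3326)(-0.469003) - (-0.5609)(0.051014)) / 1.3938 = -0.330016
So phi_hat = [-0.3300, -0.4690, 0.0510].
Therefore phi_hat_3 = 0.0510.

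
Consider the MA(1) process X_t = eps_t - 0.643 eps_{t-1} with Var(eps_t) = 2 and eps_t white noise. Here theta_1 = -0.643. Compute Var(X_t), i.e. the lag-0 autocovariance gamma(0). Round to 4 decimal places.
\gamma(0) = 2.8269

For an MA(q) process X_t = eps_t + sum_i theta_i eps_{t-i} with
Var(eps_t) = sigma^2, the variance is
  gamma(0) = sigma^2 * (1 + sum_i theta_i^2).
  sum_i theta_i^2 = (-0.643)^2 = 0.413449.
  gamma(0) = 2 * (1 + 0.413449) = 2 * 1.413449 = 2.826898, which rounds to 2.8269.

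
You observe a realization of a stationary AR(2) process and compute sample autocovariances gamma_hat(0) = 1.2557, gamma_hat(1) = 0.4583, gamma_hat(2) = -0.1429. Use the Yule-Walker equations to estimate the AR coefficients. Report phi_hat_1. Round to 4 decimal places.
\hat\phi_{1} = 0.4690

The Yule-Walker equations for an AR(p) process read, in matrix form,
  Gamma_p phi = r_p,   with   (Gamma_p)_{ij} = gamma(|i - j|),
                       (r_p)_i = gamma(i),   i,j = 1..p.
Substitute the sample gammas (Toeplitz matrix and right-hand side of size 2):
  Gamma_p = [[1.2557, 0.4583], [0.4583, 1.2557]]
  r_p     = [0.4583, -0.1429]
Written out:
  1.2557 phi_1 + 0.4583 phi_2 = 0.4583
  0.4583 phi_1 + 1.2557 phi_2 = -0.1429
Solve by Cramer's rule:
  det = gamma(0)^2 - gamma(1)^2 = (1.2557)^2 - (0.4583)^2 = 1.57678249 - 0.21003889 = 1.3667436
  phi_hat_1 = [gamma(1) gamma(0) - gamma(1) gamma(2)] / det = [(0.4583)(1.2557) - (0.4583)(-0.1429)] / 1.3667436 = 0.64097838 / 1.3667436 = 0.469
  phi_hat_2 = [gamma(0) gamma(2) - gamma(1)^2] / det = [(1.2557)(-0.1429) - (0.4583)^2] / 1.3667436 = -0.38947842 / 1.3667436 = -0.285
So phi_hat = [0.4690, -0.2850].
Therefore phi_hat_1 = 0.4690.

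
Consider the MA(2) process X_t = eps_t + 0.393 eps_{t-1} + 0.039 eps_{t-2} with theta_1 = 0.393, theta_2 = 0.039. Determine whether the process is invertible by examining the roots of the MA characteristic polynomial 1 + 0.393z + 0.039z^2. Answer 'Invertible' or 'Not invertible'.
\text{Invertible}

The MA(q) characteristic polynomial is P(z) = 1 + 0.393z + 0.039z^2.
Invertibility requires all roots to lie outside the unit circle, i.e. |z| > 1 for every root.
Set 1 + (0.393) z + (0.039) z^2 = 0, i.e. a z^2 + b z + c = 0 with a = 0.039, b = 0.393, c = 1.
Discriminant D = b^2 - 4ac = (0.393)^2 - 4*(0.039)*1 = 0.154449 - (0.156) = -0.001551.
D < 0, so the roots are the complex-conjugate pair z = (-b +/- i sqrt(-D)) / (2a) = -5.0385 +/- 0.5049i.
For a conjugate pair |z|^2 = z * conj(z) = (product of roots) = c/a = 1/(0.039) = 25.641026, so |z| = sqrt(25.641026) = 5.0637 for both roots.
Moduli of all roots: 5.0637, 5.0637.
All moduli strictly greater than 1? Yes.
Verdict: Invertible.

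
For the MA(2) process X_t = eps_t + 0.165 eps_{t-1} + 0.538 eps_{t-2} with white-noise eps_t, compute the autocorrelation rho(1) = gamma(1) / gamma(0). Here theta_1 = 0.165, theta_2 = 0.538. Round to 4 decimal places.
\rho(1) = 0.1927

For an MA(q) process with theta_0 = 1, the autocovariance is
  gamma(k) = sigma^2 * sum_{i=0..q-k} theta_i * theta_{i+k},
and rho(k) = gamma(k) / gamma(0). Sigma^2 cancels.
  numerator   = (1)*(0.165) + (0.165)*(0.538) = 0.25377.
  denominator = (1)^2 + (0.165)^2 + (0.538)^2 = 1.316669.
  rho(1) = 0.25377 / 1.316669 = 0.1927.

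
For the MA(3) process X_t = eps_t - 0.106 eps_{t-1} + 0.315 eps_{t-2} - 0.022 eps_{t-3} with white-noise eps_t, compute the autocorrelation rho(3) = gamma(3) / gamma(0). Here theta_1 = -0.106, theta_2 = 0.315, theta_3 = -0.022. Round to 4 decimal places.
\rho(3) = -0.0198

For an MA(q) process with theta_0 = 1, the autocovariance is
  gamma(k) = sigma^2 * sum_{i=0..q-k} theta_i * theta_{i+k},
and rho(k) = gamma(k) / gamma(0). Sigma^2 cancels.
  numerator   = (1)*(-0.022) = -0.022.
  denominator = (1)^2 + (-0.106)^2 + (0.315)^2 + (-0.022)^2 = 1.110945.
  rho(3) = -0.022 / 1.110945 = -0.0198.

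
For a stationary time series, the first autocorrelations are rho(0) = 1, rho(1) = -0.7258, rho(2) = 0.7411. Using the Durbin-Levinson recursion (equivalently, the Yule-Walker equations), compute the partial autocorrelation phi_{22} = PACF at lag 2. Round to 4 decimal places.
\phi_{22} = 0.4529

The PACF at lag k is phi_{kk}, the last component of the solution
to the Yule-Walker system G_k phi = r_k where
  (G_k)_{ij} = rho(|i - j|), (r_k)_i = rho(i), i,j = 1..k.
Equivalently, Durbin-Levinson gives phi_{kk} iteratively:
  phi_{11} = rho(1)
  phi_{kk} = [rho(k) - sum_{j=1..k-1} phi_{k-1,j} rho(k-j)]
            / [1 - sum_{j=1..k-1} phi_{k-1,j} rho(j)],
  phi_{k,j} = phi_{k-1,j} - phi_{kk} phi_{k-1,k-j},  j = 1..k-1.
Step k = 1:
  phi_11 = rho(1) = -0.7258.
Step k = 2:
  phi_22 = [rho(2) - phi_11 rho(1)] / [1 - phi_11 rho(1)] = [0.7411 - (-0.7258)(-0.7258)] / [1 - (-0.7258)(-0.7258)]
         = 0.21431436 / 0.47321436 = 0.4529.
Therefore phi_{22} = 0.4529.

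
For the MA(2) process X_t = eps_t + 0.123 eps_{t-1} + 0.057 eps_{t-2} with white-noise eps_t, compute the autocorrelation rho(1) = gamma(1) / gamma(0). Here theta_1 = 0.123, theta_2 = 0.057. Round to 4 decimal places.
\rho(1) = 0.1277

For an MA(q) process with theta_0 = 1, the autocovariance is
  gamma(k) = sigma^2 * sum_{i=0..q-k} theta_i * theta_{i+k},
and rho(k) = gamma(k) / gamma(0). Sigma^2 cancels.
  numerator   = (1)*(0.123) + (0.123)*(0.057) = 0.130011.
  denominator = (1)^2 + (0.123)^2 + (0.057)^2 = 1.018378.
  rho(1) = 0.130011 / 1.018378 = 0.1277.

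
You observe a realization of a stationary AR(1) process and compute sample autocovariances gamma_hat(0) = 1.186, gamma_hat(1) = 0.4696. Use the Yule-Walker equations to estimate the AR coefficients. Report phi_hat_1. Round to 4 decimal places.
\hat\phi_{1} = 0.3960

The Yule-Walker equations for an AR(p) process read, in matrix form,
  Gamma_p phi = r_p,   with   (Gamma_p)_{ij} = gamma(|i - j|),
                       (r_p)_i = gamma(i),   i,j = 1..p.
Substitute the sample gammas (Toeplitz matrix and right-hand side of size 1):
  Gamma_p = [[1.186]]
  r_p     = [0.4696]
With p = 1 this is the single equation gamma(0) phi_1 = gamma(1):
  phi_hat_1 = gamma(1) / gamma(0) = 0.4696 / 1.186 = 0.3960.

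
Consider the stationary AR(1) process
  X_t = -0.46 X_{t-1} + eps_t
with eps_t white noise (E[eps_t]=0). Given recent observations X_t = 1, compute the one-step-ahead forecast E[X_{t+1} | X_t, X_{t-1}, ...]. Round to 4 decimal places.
E[X_{t+1} \mid \mathcal F_t] = -0.4600

For an AR(p) model X_t = c + sum_i phi_i X_{t-i} + eps_t, the
one-step-ahead conditional mean is
  E[X_{t+1} | X_t, ...] = c + sum_i phi_i X_{t+1-i}.
Substitute known values:
  E[X_{t+1} | ...] = (-0.46) * (1)
                   = -0.4600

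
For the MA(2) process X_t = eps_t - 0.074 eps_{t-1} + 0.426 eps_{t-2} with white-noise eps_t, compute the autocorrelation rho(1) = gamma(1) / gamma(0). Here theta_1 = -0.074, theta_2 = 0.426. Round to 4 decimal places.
\rho(1) = -0.0889

For an MA(q) process with theta_0 = 1, the autocovariance is
  gamma(k) = sigma^2 * sum_{i=0..q-k} theta_i * theta_{i+k},
and rho(k) = gamma(k) / gamma(0). Sigma^2 cancels.
  numerator   = (1)*(-0.074) + (-0.074)*(0.426) = -0.105524.
  denominator = (1)^2 + (-0.074)^2 + (0.426)^2 = 1.186952.
  rho(1) = -0.105524 / 1.186952 = -0.0889.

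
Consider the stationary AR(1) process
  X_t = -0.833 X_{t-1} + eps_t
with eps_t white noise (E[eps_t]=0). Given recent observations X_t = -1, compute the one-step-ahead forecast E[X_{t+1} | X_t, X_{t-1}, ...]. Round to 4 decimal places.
E[X_{t+1} \mid \mathcal F_t] = 0.8330

For an AR(p) model X_t = c + sum_i phi_i X_{t-i} + eps_t, the
one-step-ahead conditional mean is
  E[X_{t+1} | X_t, ...] = c + sum_i phi_i X_{t+1-i}.
Substitute known values:
  E[X_{t+1} | ...] = (-0.833) * (-1)
                   = 0.8330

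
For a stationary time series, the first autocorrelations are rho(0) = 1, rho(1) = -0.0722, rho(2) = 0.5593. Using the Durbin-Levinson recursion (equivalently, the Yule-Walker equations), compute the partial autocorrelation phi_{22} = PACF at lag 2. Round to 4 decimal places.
\phi_{22} = 0.5570

The PACF at lag k is phi_{kk}, the last component of the solution
to the Yule-Walker system G_k phi = r_k where
  (G_k)_{ij} = rho(|i - j|), (r_k)_i = rho(i), i,j = 1..k.
Equivalently, Durbin-Levinson gives phi_{kk} iteratively:
  phi_{11} = rho(1)
  phi_{kk} = [rho(k) - sum_{j=1..k-1} phi_{k-1,j} rho(k-j)]
            / [1 - sum_{j=1..k-1} phi_{k-1,j} rho(j)],
  phi_{k,j} = phi_{k-1,j} - phi_{kk} phi_{k-1,k-j},  j = 1..k-1.
Step k = 1:
  phi_11 = rho(1) = -0.0722.
Step k = 2:
  phi_22 = [rho(2) - phi_11 rho(1)] / [1 - phi_11 rho(1)] = [0.5593 - (-0.0722)(-0.0722)] / [1 - (-0.0722)(-0.0722)]
         = 0.55408716 / 0.99478716 = 0.557.
Therefore phi_{22} = 0.5570.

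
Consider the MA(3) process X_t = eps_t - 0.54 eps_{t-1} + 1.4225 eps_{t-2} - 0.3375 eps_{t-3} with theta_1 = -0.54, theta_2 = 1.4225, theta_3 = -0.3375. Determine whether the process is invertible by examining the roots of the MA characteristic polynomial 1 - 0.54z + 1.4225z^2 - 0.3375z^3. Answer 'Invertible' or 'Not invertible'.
\text{Not invertible}

The MA(q) characteristic polynomial is P(z) = 1 - 0.54z + 1.4225z^2 - 0.3375z^3.
Invertibility requires all roots to lie outside the unit circle, i.e. |z| > 1 for every root.
Degree 3: look for a simple real root z0 first, then factor out (1 - z/z0) and solve the remaining quadratic.
Testing z0 = 4: P(4) = 1 + (-0.54)(4) + (1.4225)(4)^2 + (-0.3375)(4)^3
  = 1 + (-2.16) + (22.76) + (-21.6) = 0.  So z_0 = 4 is a root, |z_0| = 4.
Divide out the factor (1 - 0.25 z) = (1 - z/z0) (since 1/z0 = 0.25):
  P(z) = (1 - 0.25 z)(1 + (-0.29) z + (1.35) z^2)
  [check: z-coef -0.29 - (0.25) = -0.54; z^2-coef 1.35 - (0.25)(-0.29) = 1.4225; z^3-coef -(0.25)(1.35) = -0.3375.]
Remaining roots from the quadratic factor 1 + (-0.29) z + (1.35) z^2:
  Set 1 + (-0.29) z + (1.35) z^2 = 0, i.e. a z^2 + b z + c = 0 with a = 1.35, b = -0.29, c = 1.
  Discriminant D = b^2 - 4ac = (-0.29)^2 - 4*(1.35)*1 = 0.0841 - (5.4) = -5.3159.
  D < 0, so the roots are the complex-conjugate pair z = (-b +/- i sqrt(-D)) / (2a) = 0.1074 +/- 0.8539i.
  For a conjugate pair |z|^2 = z * conj(z) = (product of roots) = c/a = 1/(1.35) = 0.740741, so |z| = sqrt(0.740741) = 0.8607 for both roots.
Moduli of all roots: 4.0000, 0.8607, 0.8607.
All moduli strictly greater than 1? No.
Verdict: Not invertible.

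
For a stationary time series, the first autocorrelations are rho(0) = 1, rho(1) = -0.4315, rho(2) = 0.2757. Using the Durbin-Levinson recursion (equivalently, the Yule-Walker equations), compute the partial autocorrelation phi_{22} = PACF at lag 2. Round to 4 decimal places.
\phi_{22} = 0.1100

The PACF at lag k is phi_{kk}, the last component of the solution
to the Yule-Walker system G_k phi = r_k where
  (G_k)_{ij} = rho(|i - j|), (r_k)_i = rho(i), i,j = 1..k.
Equivalently, Durbin-Levinson gives phi_{kk} iteratively:
  phi_{11} = rho(1)
  phi_{kk} = [rho(k) - sum_{j=1..k-1} phi_{k-1,j} rho(k-j)]
            / [1 - sum_{j=1..k-1} phi_{k-1,j} rho(j)],
  phi_{k,j} = phi_{k-1,j} - phi_{kk} phi_{k-1,k-j},  j = 1..k-1.
Step k = 1:
  phi_11 = rho(1) = -0.4315.
Step k = 2:
  phi_22 = [rho(2) - phi_11 rho(1)] / [1 - phi_11 rho(1)] = [0.2757 - (-0.4315)(-0.4315)] / [1 - (-0.4315)(-0.4315)]
         = 0.08950775 / 0.81380775 = 0.11.
Therefore phi_{22} = 0.1100.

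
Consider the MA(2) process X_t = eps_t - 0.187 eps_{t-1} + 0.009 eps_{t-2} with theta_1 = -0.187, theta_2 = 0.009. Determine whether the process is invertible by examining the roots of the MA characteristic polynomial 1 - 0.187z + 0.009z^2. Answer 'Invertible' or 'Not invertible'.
\text{Invertible}

The MA(q) characteristic polynomial is P(z) = 1 - 0.187z + 0.009z^2.
Invertibility requires all roots to lie outside the unit circle, i.e. |z| > 1 for every root.
Set 1 + (-0.187) z + (0.009) z^2 = 0, i.e. a z^2 + b z + c = 0 with a = 0.009, b = -0.187, c = 1.
Discriminant D = b^2 - 4ac = (-0.187)^2 - 4*(0.009)*1 = 0.034969 - (0.036) = -0.001031.
D < 0, so the roots are the complex-conjugate pair z = (-b +/- i sqrt(-D)) / (2a) = 10.3889 +/- 1.7838i.
For a conjugate pair |z|^2 = z * conj(z) = (product of roots) = c/a = 1/(0.009) = 111.111111, so |z| = sqrt(111.111111) = 10.5409 for both roots.
Moduli of all roots: 10.5409, 10.5409.
All moduli strictly greater than 1? Yes.
Verdict: Invertible.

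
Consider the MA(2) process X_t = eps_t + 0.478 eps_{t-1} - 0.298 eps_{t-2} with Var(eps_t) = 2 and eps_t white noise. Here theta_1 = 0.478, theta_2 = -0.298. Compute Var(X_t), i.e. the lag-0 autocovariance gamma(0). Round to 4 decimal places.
\gamma(0) = 2.6346

For an MA(q) process X_t = eps_t + sum_i theta_i eps_{t-i} with
Var(eps_t) = sigma^2, the variance is
  gamma(0) = sigma^2 * (1 + sum_i theta_i^2).
  sum_i theta_i^2 = (0.478)^2 + (-0.298)^2 = 0.228484 + 0.088804 = 0.317288.
  gamma(0) = 2 * (1 + 0.317288) = 2 * 1.317288 = 2.634576, which rounds to 2.6346.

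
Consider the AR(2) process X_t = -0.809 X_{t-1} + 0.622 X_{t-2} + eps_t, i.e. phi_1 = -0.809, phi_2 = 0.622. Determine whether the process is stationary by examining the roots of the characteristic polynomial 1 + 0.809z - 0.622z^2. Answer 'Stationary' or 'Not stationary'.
\text{Not stationary}

The AR(p) characteristic polynomial is P(z) = 1 + 0.809z - 0.622z^2.
Stationarity requires all roots to lie outside the unit circle, i.e. |z| > 1 for every root.
Set 1 + (0.809) z + (-0.622) z^2 = 0, i.e. a z^2 + b z + c = 0 with a = -0.622, b = 0.809, c = 1.
Discriminant D = b^2 - 4ac = (0.809)^2 - 4*(-0.622)*1 = 0.654481 - (-2.488) = 3.142481.
D >= 0, so the roots are real: z = (-b +/- sqrt(D)) / (2a) = (-0.809 +/- 1.772704) / (-1.244).
  z_1 = (-0.809 + 1.772704) / (-1.244) = -0.7747,   |z_1| = 0.7747.
  z_2 = (-0.809 - 1.772704) / (-1.244) = 2.0753,   |z_2| = 2.0753.
Moduli of all roots: 0.7747, 2.0753.
All moduli strictly greater than 1? No.
Verdict: Not stationary.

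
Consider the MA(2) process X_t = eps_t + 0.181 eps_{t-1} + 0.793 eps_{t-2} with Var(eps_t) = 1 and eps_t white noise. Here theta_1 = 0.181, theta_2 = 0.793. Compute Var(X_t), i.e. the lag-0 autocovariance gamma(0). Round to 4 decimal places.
\gamma(0) = 1.6616

For an MA(q) process X_t = eps_t + sum_i theta_i eps_{t-i} with
Var(eps_t) = sigma^2, the variance is
  gamma(0) = sigma^2 * (1 + sum_i theta_i^2).
  sum_i theta_i^2 = (0.181)^2 + (0.793)^2 = 0.032761 + 0.628849 = 0.66161.
  gamma(0) = 1 * (1 + 0.66161) = 1 * 1.66161 = 1.66161, which rounds to 1.6616.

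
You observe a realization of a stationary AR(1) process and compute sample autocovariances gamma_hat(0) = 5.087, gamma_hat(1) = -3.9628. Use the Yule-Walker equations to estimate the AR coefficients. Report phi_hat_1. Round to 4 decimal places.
\hat\phi_{1} = -0.7790

The Yule-Walker equations for an AR(p) process read, in matrix form,
  Gamma_p phi = r_p,   with   (Gamma_p)_{ij} = gamma(|i - j|),
                       (r_p)_i = gamma(i),   i,j = 1..p.
Substitute the sample gammas (Toeplitz matrix and right-hand side of size 1):
  Gamma_p = [[5.087]]
  r_p     = [-3.9628]
With p = 1 this is the single equation gamma(0) phi_1 = gamma(1):
  phi_hat_1 = gamma(1) / gamma(0) = -3.9628 / 5.087 = -0.7790.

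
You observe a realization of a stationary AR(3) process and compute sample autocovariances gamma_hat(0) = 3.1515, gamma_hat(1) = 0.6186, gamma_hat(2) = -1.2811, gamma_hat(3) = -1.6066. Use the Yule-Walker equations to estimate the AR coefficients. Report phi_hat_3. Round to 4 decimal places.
\hat\phi_{3} = -0.4000

The Yule-Walker equations for an AR(p) process read, in matrix form,
  Gamma_p phi = r_p,   with   (Gamma_p)_{ij} = gamma(|i - j|),
                       (r_p)_i = gamma(i),   i,j = 1..p.
Substitute the sample gammas (Toeplitz matrix and right-hand side of size 3):
  Gamma_p = [[3.1515, 0.6186, -1.2811], [0.6186, 3.1515, 0.6186], [-1.2811, 0.6186, 3.1515]]
  r_p     = [0.6186, -1.2811, -1.6066]
Written out (R1..R3):
  (R1) 3.1515 phi_1 + 0.6186 phi_2 - 1.2811 phi_3 = 0.6186
  (R2) 0.6186 phi_1 + 3.1515 phi_2 + 0.6186 phi_3 = -1.2811
  (R3) -1.2811 phi_1 + 0.6186 phi_2 + 3.1515 phi_3 = -1.6066
Gaussian elimination:
  R2 <- R2 - (0.6186/3.1515) R1 = R2 - (0.196287) R1:  3.030077 phi_2 + 0.870064 phi_3 = -1.402523
  R3 <- R3 - (-1.2811/3.1515) R1 = R3 - (-0.406505) R1:  0.870064 phi_2 + 2.630727 phi_3 = -1.355136
  R3 <- R3 - (0.870064/3.030077) R2 = R3 - (0.287143) R2:  2.380894 phi_3 = -0.952412
Back-substitution:
  phi_hat_3 = -0.952412 / 2.380894 = -0.400023
  phi_hat_2 = (-1.402523 - (0.870064)(-0.400023)) / 3.030077 = -0.348004
  phi_hat_1 = (0.6186 - (0.6186)(-0.348004) - (-1.2811)(-0.400023)) / 3.1515 = 0.101985
So phi_hat = [0.1020, -0.3480, -0.4000].
Therefore phi_hat_3 = -0.4000.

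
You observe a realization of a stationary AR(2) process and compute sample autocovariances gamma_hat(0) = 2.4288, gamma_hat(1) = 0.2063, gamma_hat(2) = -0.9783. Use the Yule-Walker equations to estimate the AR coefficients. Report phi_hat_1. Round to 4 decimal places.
\hat\phi_{1} = 0.1200

The Yule-Walker equations for an AR(p) process read, in matrix form,
  Gamma_p phi = r_p,   with   (Gamma_p)_{ij} = gamma(|i - j|),
                       (r_p)_i = gamma(i),   i,j = 1..p.
Substitute the sample gammas (Toeplitz matrix and right-hand side of size 2):
  Gamma_p = [[2.4288, 0.2063], [0.2063, 2.4288]]
  r_p     = [0.2063, -0.9783]
Written out:
  2.4288 phi_1 + 0.2063 phi_2 = 0.2063
  0.2063 phi_1 + 2.4288 phi_2 = -0.9783
Solve by Cramer's rule:
  det = gamma(0)^2 - gamma(1)^2 = (2.4288)^2 - (0.2063)^2 = 5.89906944 - 0.04255969 = 5.85650975
  phi_hat_1 = [gamma(1) gamma(0) - gamma(1) gamma(2)] / det = [(0.2063)(2.4288) - (0.2063)(-0.9783)] / 5.85650975 = 0.70288473 / 5.85650975 = 0.12
  phi_hat_2 = [gamma(0) gamma(2) - gamma(1)^2] / det = [(2.4288)(-0.9783) - (0.2063)^2] / 5.85650975 = -2.41865473 / 5.85650975 = -0.413
So phi_hat = [0.1200, -0.4130].
Therefore phi_hat_1 = 0.1200.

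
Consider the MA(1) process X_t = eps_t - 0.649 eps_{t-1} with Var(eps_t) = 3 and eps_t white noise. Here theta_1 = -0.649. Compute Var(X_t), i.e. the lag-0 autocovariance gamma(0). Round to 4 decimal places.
\gamma(0) = 4.2636

For an MA(q) process X_t = eps_t + sum_i theta_i eps_{t-i} with
Var(eps_t) = sigma^2, the variance is
  gamma(0) = sigma^2 * (1 + sum_i theta_i^2).
  sum_i theta_i^2 = (-0.649)^2 = 0.421201.
  gamma(0) = 3 * (1 + 0.421201) = 3 * 1.421201 = 4.263603, which rounds to 4.2636.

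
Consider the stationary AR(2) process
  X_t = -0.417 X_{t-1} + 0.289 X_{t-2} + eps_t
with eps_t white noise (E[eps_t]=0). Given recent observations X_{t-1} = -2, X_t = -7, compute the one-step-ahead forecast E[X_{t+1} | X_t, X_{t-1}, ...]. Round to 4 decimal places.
E[X_{t+1} \mid \mathcal F_t] = 2.3410

For an AR(p) model X_t = c + sum_i phi_i X_{t-i} + eps_t, the
one-step-ahead conditional mean is
  E[X_{t+1} | X_t, ...] = c + sum_i phi_i X_{t+1-i}.
Substitute known values:
  E[X_{t+1} | ...] = (-0.417) * (-7) + (0.289) * (-2)
                   = 2.3410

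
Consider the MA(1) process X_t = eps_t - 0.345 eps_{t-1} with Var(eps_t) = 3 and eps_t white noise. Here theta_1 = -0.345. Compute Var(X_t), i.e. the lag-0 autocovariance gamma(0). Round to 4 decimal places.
\gamma(0) = 3.3571

For an MA(q) process X_t = eps_t + sum_i theta_i eps_{t-i} with
Var(eps_t) = sigma^2, the variance is
  gamma(0) = sigma^2 * (1 + sum_i theta_i^2).
  sum_i theta_i^2 = (-0.345)^2 = 0.119025.
  gamma(0) = 3 * (1 + 0.119025) = 3 * 1.119025 = 3.357075, which rounds to 3.3571.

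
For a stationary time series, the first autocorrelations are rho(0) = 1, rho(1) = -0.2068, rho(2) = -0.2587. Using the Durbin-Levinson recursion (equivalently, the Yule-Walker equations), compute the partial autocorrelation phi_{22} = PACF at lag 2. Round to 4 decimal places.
\phi_{22} = -0.3149

The PACF at lag k is phi_{kk}, the last component of the solution
to the Yule-Walker system G_k phi = r_k where
  (G_k)_{ij} = rho(|i - j|), (r_k)_i = rho(i), i,j = 1..k.
Equivalently, Durbin-Levinson gives phi_{kk} iteratively:
  phi_{11} = rho(1)
  phi_{kk} = [rho(k) - sum_{j=1..k-1} phi_{k-1,j} rho(k-j)]
            / [1 - sum_{j=1..k-1} phi_{k-1,j} rho(j)],
  phi_{k,j} = phi_{k-1,j} - phi_{kk} phi_{k-1,k-j},  j = 1..k-1.
Step k = 1:
  phi_11 = rho(1) = -0.2068.
Step k = 2:
  phi_22 = [rho(2) - phi_11 rho(1)] / [1 - phi_11 rho(1)] = [-0.2587 - (-0.2068)(-0.2068)] / [1 - (-0.2068)(-0.2068)]
         = -0.30146624 / 0.95723376 = -0.3149.
Therefore phi_{22} = -0.3149.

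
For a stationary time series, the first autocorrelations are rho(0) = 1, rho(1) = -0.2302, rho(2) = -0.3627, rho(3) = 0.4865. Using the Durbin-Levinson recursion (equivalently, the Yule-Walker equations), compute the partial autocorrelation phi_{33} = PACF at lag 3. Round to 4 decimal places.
\phi_{33} = 0.3470

The PACF at lag k is phi_{kk}, the last component of the solution
to the Yule-Walker system G_k phi = r_k where
  (G_k)_{ij} = rho(|i - j|), (r_k)_i = rho(i), i,j = 1..k.
Equivalently, Durbin-Levinson gives phi_{kk} iteratively:
  phi_{11} = rho(1)
  phi_{kk} = [rho(k) - sum_{j=1..k-1} phi_{k-1,j} rho(k-j)]
            / [1 - sum_{j=1..k-1} phi_{k-1,j} rho(j)],
  phi_{k,j} = phi_{k-1,j} - phi_{kk} phi_{k-1,k-j},  j = 1..k-1.
Step k = 1:
  phi_11 = rho(1) = -0.2302.
Step k = 2:
  phi_22 = [rho(2) - phi_11 rho(1)] / [1 - phi_11 rho(1)] = [-0.3627 - (-0.2302)(-0.2302)] / [1 - (-0.2302)(-0.2302)]
         = -0.41569204 / 0.94700796 = -0.438953.
  Update: phi_21 = phi_11 - phi_22 phi_11 = -0.2302 - (-0.438953)(-0.2302) = -0.331247.
Step k = 3:
  phi_33 = [rho(3) - phi_21 rho(2) - phi_22 rho(1)] / [1 - phi_21 rho(1) - phi_22 rho(2)]
    numerator   = 0.4865 - (-0.331247)(-0.3627) - (-0.438953)(-0.2302) = 0.26530972
    denominator = 1 - (-0.331247)(-0.2302) - (-0.438953)(-0.3627) = 0.76453867
  phi_33 = 0.26530972 / 0.76453867 = 0.347.
Therefore phi_{33} = 0.3470.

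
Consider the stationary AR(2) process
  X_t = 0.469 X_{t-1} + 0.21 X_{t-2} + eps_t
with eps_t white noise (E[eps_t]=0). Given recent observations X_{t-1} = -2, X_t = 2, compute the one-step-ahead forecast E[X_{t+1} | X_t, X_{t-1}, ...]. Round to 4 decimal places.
E[X_{t+1} \mid \mathcal F_t] = 0.5180

For an AR(p) model X_t = c + sum_i phi_i X_{t-i} + eps_t, the
one-step-ahead conditional mean is
  E[X_{t+1} | X_t, ...] = c + sum_i phi_i X_{t+1-i}.
Substitute known values:
  E[X_{t+1} | ...] = (0.469) * (2) + (0.21) * (-2)
                   = 0.5180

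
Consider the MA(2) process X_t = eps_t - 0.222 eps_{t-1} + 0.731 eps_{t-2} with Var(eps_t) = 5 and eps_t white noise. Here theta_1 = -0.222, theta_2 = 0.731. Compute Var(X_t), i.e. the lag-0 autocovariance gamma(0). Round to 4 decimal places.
\gamma(0) = 7.9182

For an MA(q) process X_t = eps_t + sum_i theta_i eps_{t-i} with
Var(eps_t) = sigma^2, the variance is
  gamma(0) = sigma^2 * (1 + sum_i theta_i^2).
  sum_i theta_i^2 = (-0.222)^2 + (0.731)^2 = 0.049284 + 0.534361 = 0.583645.
  gamma(0) = 5 * (1 + 0.583645) = 5 * 1.583645 = 7.918225, which rounds to 7.9182.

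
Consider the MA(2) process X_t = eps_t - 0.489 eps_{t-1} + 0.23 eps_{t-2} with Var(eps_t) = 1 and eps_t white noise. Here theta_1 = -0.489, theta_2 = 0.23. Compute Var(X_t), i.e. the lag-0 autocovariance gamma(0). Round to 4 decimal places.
\gamma(0) = 1.2920

For an MA(q) process X_t = eps_t + sum_i theta_i eps_{t-i} with
Var(eps_t) = sigma^2, the variance is
  gamma(0) = sigma^2 * (1 + sum_i theta_i^2).
  sum_i theta_i^2 = (-0.489)^2 + (0.23)^2 = 0.239121 + 0.0529 = 0.292021.
  gamma(0) = 1 * (1 + 0.292021) = 1 * 1.292021 = 1.292021, which rounds to 1.2920.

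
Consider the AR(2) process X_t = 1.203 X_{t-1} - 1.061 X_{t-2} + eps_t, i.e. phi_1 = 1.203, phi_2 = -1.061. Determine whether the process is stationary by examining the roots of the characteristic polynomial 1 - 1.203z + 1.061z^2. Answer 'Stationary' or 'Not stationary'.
\text{Not stationary}

The AR(p) characteristic polynomial is P(z) = 1 - 1.203z + 1.061z^2.
Stationarity requires all roots to lie outside the unit circle, i.e. |z| > 1 for every root.
Set 1 + (-1.203) z + (1.061) z^2 = 0, i.e. a z^2 + b z + c = 0 with a = 1.061, b = -1.203, c = 1.
Discriminant D = b^2 - 4ac = (-1.203)^2 - 4*(1.061)*1 = 1.447209 - (4.244) = -2.796791.
D < 0, so the roots are the complex-conjugate pair z = (-b +/- i sqrt(-D)) / (2a) = 0.5669 +/- 0.7881i.
For a conjugate pair |z|^2 = z * conj(z) = (product of roots) = c/a = 1/(1.061) = 0.942507, so |z| = sqrt(0.942507) = 0.9708 for both roots.
Moduli of all roots: 0.9708, 0.9708.
All moduli strictly greater than 1? No.
Verdict: Not stationary.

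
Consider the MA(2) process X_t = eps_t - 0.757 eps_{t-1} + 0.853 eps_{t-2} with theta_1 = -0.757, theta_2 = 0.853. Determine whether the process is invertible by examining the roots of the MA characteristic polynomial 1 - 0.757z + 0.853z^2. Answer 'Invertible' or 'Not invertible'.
\text{Invertible}

The MA(q) characteristic polynomial is P(z) = 1 - 0.757z + 0.853z^2.
Invertibility requires all roots to lie outside the unit circle, i.e. |z| > 1 for every root.
Set 1 + (-0.757) z + (0.853) z^2 = 0, i.e. a z^2 + b z + c = 0 with a = 0.853, b = -0.757, c = 1.
Discriminant D = b^2 - 4ac = (-0.757)^2 - 4*(0.853)*1 = 0.573049 - (3.412) = -2.838951.
D < 0, so the roots are the complex-conjugate pair z = (-b +/- i sqrt(-D)) / (2a) = 0.4437 +/- 0.9876i.
For a conjugate pair |z|^2 = z * conj(z) = (product of roots) = c/a = 1/(0.853) = 1.172333, so |z| = sqrt(1.172333) = 1.0827 for both roots.
Moduli of all roots: 1.0827, 1.0827.
All moduli strictly greater than 1? Yes.
Verdict: Invertible.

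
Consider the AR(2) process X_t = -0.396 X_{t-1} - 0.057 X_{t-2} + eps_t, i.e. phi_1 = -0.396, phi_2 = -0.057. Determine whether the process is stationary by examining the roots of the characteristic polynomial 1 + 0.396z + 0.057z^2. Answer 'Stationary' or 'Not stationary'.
\text{Stationary}

The AR(p) characteristic polynomial is P(z) = 1 + 0.396z + 0.057z^2.
Stationarity requires all roots to lie outside the unit circle, i.e. |z| > 1 for every root.
Set 1 + (0.396) z + (0.057) z^2 = 0, i.e. a z^2 + b z + c = 0 with a = 0.057, b = 0.396, c = 1.
Discriminant D = b^2 - 4ac = (0.396)^2 - 4*(0.057)*1 = 0.156816 - (0.228) = -0.071184.
D < 0, so the roots are the complex-conjugate pair z = (-b +/- i sqrt(-D)) / (2a) = -3.4737 +/- 2.3404i.
For a conjugate pair |z|^2 = z * conj(z) = (product of roots) = c/a = 1/(0.057) = 17.54386, so |z| = sqrt(17.54386) = 4.1885 for both roots.
Moduli of all roots: 4.1885, 4.1885.
All moduli strictly greater than 1? Yes.
Verdict: Stationary.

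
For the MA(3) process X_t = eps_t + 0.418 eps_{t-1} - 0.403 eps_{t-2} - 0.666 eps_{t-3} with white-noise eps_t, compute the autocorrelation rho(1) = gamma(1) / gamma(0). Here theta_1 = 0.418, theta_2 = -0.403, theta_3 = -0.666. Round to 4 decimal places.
\rho(1) = 0.2909

For an MA(q) process with theta_0 = 1, the autocovariance is
  gamma(k) = sigma^2 * sum_{i=0..q-k} theta_i * theta_{i+k},
and rho(k) = gamma(k) / gamma(0). Sigma^2 cancels.
  numerator   = (1)*(0.418) + (0.418)*(-0.403) + (-0.403)*(-0.666) = 0.517944.
  denominator = (1)^2 + (0.418)^2 + (-0.403)^2 + (-0.666)^2 = 1.780689.
  rho(1) = 0.517944 / 1.780689 = 0.2909.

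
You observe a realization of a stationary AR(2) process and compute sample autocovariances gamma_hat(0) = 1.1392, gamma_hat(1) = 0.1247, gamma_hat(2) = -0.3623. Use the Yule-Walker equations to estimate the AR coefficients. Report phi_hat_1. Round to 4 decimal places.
\hat\phi_{1} = 0.1460

The Yule-Walker equations for an AR(p) process read, in matrix form,
  Gamma_p phi = r_p,   with   (Gamma_p)_{ij} = gamma(|i - j|),
                       (r_p)_i = gamma(i),   i,j = 1..p.
Substitute the sample gammas (Toeplitz matrix and right-hand side of size 2):
  Gamma_p = [[1.1392, 0.1247], [0.1247, 1.1392]]
  r_p     = [0.1247, -0.3623]
Written out:
  1.1392 phi_1 + 0.1247 phi_2 = 0.1247
  0.1247 phi_1 + 1.1392 phi_2 = -0.3623
Solve by Cramer's rule:
  det = gamma(0)^2 - gamma(1)^2 = (1.1392)^2 - (0.1247)^2 = 1.29777664 - 0.01555009 = 1.28222655
  phi_hat_1 = [gamma(1) gamma(0) - gamma(1) gamma(2)] / det = [(0.1247)(1.1392) - (0.1247)(-0.3623)] / 1.28222655 = 0.18723705 / 1.28222655 = 0.146
  phi_hat_2 = [gamma(0) gamma(2) - gamma(1)^2] / det = [(1.1392)(-0.3623) - (0.1247)^2] / 1.28222655 = -0.42828225 / 1.28222655 = -0.334
So phi_hat = [0.1460, -0.3340].
Therefore phi_hat_1 = 0.1460.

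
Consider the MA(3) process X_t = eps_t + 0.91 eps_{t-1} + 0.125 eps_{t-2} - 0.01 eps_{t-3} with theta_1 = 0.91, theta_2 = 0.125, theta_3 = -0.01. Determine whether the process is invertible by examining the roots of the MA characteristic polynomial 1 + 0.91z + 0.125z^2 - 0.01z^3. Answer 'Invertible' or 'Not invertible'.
\text{Invertible}

The MA(q) characteristic polynomial is P(z) = 1 + 0.91z + 0.125z^2 - 0.01z^3.
Invertibility requires all roots to lie outside the unit circle, i.e. |z| > 1 for every root.
Degree 3: look for a simple real root z0 first, then factor out (1 - z/z0) and solve the remaining quadratic.
Testing z0 = -4: P(-4) = 1 + (0.91)(-4) + (0.125)(-4)^2 + (-0.01)(-4)^3
  = 1 + (-3.64) + (2) + (0.64) = 0.  So z_0 = -4 is a root, |z_0| = 4.
Divide out the factor (1 + 0.25 z) = (1 - z/z0) (since 1/z0 = -0.25):
  P(z) = (1 + 0.25 z)(1 + (0.66) z + (-0.04) z^2)
  [check: z-coef 0.66 - (-0.25) = 0.91; z^2-coef -0.04 - (-0.25)(0.66) = 0.125; z^3-coef -(-0.25)(-0.04) = -0.01.]
Remaining roots from the quadratic factor 1 + (0.66) z + (-0.04) z^2:
  Set 1 + (0.66) z + (-0.04) z^2 = 0, i.e. a z^2 + b z + c = 0 with a = -0.04, b = 0.66, c = 1.
  Discriminant D = b^2 - 4ac = (0.66)^2 - 4*(-0.04)*1 = 0.4356 - (-0.16) = 0.5956.
  D >= 0, so the roots are real: z = (-b +/- sqrt(D)) / (2a) = (-0.66 +/- 0.771751) / (-0.08).
    z_1 = (-0.66 + 0.771751) / (-0.08) = -1.3969,   |z_1| = 1.3969.
    z_2 = (-0.66 - 0.771751) / (-0.08) = 17.8969,   |z_2| = 17.8969.
Moduli of all roots: 4.0000, 1.3969, 17.8969.
All moduli strictly greater than 1? Yes.
Verdict: Invertible.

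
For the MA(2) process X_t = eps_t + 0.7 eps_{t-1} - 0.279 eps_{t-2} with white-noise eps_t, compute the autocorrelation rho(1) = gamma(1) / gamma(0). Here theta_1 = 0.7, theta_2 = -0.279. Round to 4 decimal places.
\rho(1) = 0.3219

For an MA(q) process with theta_0 = 1, the autocovariance is
  gamma(k) = sigma^2 * sum_{i=0..q-k} theta_i * theta_{i+k},
and rho(k) = gamma(k) / gamma(0). Sigma^2 cancels.
  numerator   = (1)*(0.7) + (0.7)*(-0.279) = 0.5047.
  denominator = (1)^2 + (0.7)^2 + (-0.279)^2 = 1.567841.
  rho(1) = 0.5047 / 1.567841 = 0.3219.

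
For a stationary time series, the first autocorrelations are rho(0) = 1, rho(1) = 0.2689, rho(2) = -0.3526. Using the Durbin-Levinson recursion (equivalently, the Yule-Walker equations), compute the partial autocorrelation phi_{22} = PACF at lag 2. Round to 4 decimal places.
\phi_{22} = -0.4580

The PACF at lag k is phi_{kk}, the last component of the solution
to the Yule-Walker system G_k phi = r_k where
  (G_k)_{ij} = rho(|i - j|), (r_k)_i = rho(i), i,j = 1..k.
Equivalently, Durbin-Levinson gives phi_{kk} iteratively:
  phi_{11} = rho(1)
  phi_{kk} = [rho(k) - sum_{j=1..k-1} phi_{k-1,j} rho(k-j)]
            / [1 - sum_{j=1..k-1} phi_{k-1,j} rho(j)],
  phi_{k,j} = phi_{k-1,j} - phi_{kk} phi_{k-1,k-j},  j = 1..k-1.
Step k = 1:
  phi_11 = rho(1) = 0.2689.
Step k = 2:
  phi_22 = [rho(2) - phi_11 rho(1)] / [1 - phi_11 rho(1)] = [-0.3526 - (0.2689)(0.2689)] / [1 - (0.2689)(0.2689)]
         = -0.42490721 / 0.92769279 = -0.458.
Therefore phi_{22} = -0.4580.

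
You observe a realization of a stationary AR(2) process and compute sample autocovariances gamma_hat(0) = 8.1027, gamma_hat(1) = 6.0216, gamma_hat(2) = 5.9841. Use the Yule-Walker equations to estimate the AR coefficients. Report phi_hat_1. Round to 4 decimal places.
\hat\phi_{1} = 0.4340

The Yule-Walker equations for an AR(p) process read, in matrix form,
  Gamma_p phi = r_p,   with   (Gamma_p)_{ij} = gamma(|i - j|),
                       (r_p)_i = gamma(i),   i,j = 1..p.
Substitute the sample gammas (Toeplitz matrix and right-hand side of size 2):
  Gamma_p = [[8.1027, 6.0216], [6.0216, 8.1027]]
  r_p     = [6.0216, 5.9841]
Written out:
  8.1027 phi_1 + 6.0216 phi_2 = 6.0216
  6.0216 phi_1 + 8.1027 phi_2 = 5.9841
Solve by Cramer's rule:
  det = gamma(0)^2 - gamma(1)^2 = (8.1027)^2 - (6.0216)^2 = 65.65374729 - 36.25966656 = 29.39408073
  phi_hat_1 = [gamma(1) gamma(0) - gamma(1) gamma(2)] / det = [(6.0216)(8.1027) - (6.0216)(5.9841)] / 29.39408073 = 12.75736176 / 29.39408073 = 0.434
  phi_hat_2 = [gamma(0) gamma(2) - gamma(1)^2] / det = [(8.1027)(5.9841) - (6.0216)^2] / 29.39408073 = 12.22770051 / 29.39408073 = 0.416
So phi_hat = [0.4340, 0.4160].
Therefore phi_hat_1 = 0.4340.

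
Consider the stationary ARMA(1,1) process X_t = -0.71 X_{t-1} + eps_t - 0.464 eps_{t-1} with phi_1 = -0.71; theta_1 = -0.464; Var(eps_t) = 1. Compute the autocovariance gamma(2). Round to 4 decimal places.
\gamma(2) = 2.2346

Multiply the model equation by X_{t-k} and take expectations. With theta_0 = psi_0 = 1 and psi_j the MA(infinity) weights, this gives
  gamma(k) - sum_i phi_i gamma(k-i) = c_k,
  c_k = sigma^2 * sum_{j=k..q} theta_j psi_{j-k}   (c_k = 0 for k > q),
using gamma(-m) = gamma(m).
psi-weights needed (psi_j = theta_j + sum_i phi_i psi_{j-i}):
  psi_1 = theta_1 + phi_1 = -0.464 + (-0.71) = -1.174
Right-hand sides:
  c_0 = sigma^2 (1 + theta_1 psi_1) = 1 * (1 + (-0.464)(-1.174)) = 1 * 1.544736 = 1.544736
  c_1 = sigma^2 theta_1 = 1 * (-0.464) = -0.464
  c_2 = 0
Equations for k = 0 and k = 1 (AR order 1):
  gamma(0) = phi_1 gamma(1) + c_0
  gamma(1) = phi_1 gamma(0) + c_1
Substituting the second into the first: gamma(0) (1 - phi_1^2) = c_0 + phi_1 c_1, so
  gamma(0) = (c_0 + phi_1 c_1) / (1 - phi_1^2) = (1.544736 + (-0.71)(-0.464)) / (1 - (-0.71)^2) = 1.874176 / 0.4959 = 3.779343.
  gamma(1) = phi_1 gamma(0) + c_1 = (-0.71)(3.779343) + (-0.464) = -3.147333.
For k = 2 (> q): gamma(2) = phi_1 gamma(1) = (-0.71)(-3.147333) = 2.234607.
Therefore gamma(2) = 2.2346 (to 4 decimal places).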